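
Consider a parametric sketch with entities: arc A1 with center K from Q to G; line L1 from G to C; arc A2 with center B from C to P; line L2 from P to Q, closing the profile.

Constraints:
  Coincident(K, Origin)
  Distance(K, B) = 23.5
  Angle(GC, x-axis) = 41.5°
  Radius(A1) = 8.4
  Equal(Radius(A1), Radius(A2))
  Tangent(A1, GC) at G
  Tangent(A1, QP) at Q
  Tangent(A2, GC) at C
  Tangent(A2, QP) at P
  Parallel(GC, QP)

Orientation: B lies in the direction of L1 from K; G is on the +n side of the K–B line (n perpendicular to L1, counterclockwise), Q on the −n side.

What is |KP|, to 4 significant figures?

24.96

The slot axis is L1's direction at 41.5°, so u = (cos 41.5°, sin 41.5°) = (0.7490, 0.6626) and n = (−sin 41.5°, cos 41.5°) = (-0.6626, 0.7490). K is at the origin and B lies 23.5 along u from K, so B = 23.5·u = (17.60, 15.57). Tangency of A1 to both parallel lines with radius 8.4 puts G and Q at K ± 8.4·n: G = (-5.566, 6.291), Q = (5.566, -6.291). Equal radii place C and P the same way about B: C = B + 8.4·n = (12.03, 21.86), P = B − 8.4·n = (23.17, 9.280). Then |KP| = |P − K| = 24.96.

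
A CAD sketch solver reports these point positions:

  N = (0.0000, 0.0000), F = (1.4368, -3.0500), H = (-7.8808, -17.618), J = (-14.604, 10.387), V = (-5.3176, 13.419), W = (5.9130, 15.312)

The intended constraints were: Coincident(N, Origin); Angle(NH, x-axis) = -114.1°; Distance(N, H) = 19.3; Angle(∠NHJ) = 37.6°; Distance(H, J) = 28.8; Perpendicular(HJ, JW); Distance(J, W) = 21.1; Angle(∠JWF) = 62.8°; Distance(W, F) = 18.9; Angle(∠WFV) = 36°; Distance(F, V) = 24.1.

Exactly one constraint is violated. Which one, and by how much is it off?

Distance(F, V) = 24.1 — off by 6.30.

N = (0.00, 0.00) ✓; NH at -114.1° ✓; |NH| = 19.30 ✓; ∠NHJ = 37.60° ✓; |HJ| = 28.80 ✓; ∠(HJ, JW) = 90.00° ✓; |JW| = 21.10 ✓; ∠JWF = 62.80° ✓; |WF| = 18.90 ✓; ∠WFV = 36.00° ✓; |FV| = 17.80 ✗.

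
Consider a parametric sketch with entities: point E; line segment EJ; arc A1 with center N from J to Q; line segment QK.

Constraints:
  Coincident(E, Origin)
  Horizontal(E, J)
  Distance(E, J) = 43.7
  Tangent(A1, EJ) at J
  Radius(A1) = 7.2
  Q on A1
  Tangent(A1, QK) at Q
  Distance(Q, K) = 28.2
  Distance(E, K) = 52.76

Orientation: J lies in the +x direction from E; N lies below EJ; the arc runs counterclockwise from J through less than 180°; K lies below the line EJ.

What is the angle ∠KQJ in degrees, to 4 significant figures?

132.8°

Checks: |NQ| = 7.200 ✓; ∠(NQ, QK) = 90.00° ✓; |QK| = 28.20 ✓; |EK| = 52.76 ✓.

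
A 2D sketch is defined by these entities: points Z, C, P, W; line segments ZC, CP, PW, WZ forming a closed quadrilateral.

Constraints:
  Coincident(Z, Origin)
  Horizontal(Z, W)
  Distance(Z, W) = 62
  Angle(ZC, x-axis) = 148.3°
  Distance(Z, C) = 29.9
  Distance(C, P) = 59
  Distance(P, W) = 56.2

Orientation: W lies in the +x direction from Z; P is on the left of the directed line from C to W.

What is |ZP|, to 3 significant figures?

51.1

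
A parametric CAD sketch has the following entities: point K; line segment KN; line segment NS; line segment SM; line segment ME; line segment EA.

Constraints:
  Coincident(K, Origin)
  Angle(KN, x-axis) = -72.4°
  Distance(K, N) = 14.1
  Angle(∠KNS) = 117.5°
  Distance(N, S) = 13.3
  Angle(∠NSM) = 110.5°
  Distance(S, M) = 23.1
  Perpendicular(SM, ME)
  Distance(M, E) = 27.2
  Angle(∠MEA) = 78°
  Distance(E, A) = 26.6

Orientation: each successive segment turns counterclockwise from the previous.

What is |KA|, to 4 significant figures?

7.799

K is at the origin; KN runs at -72.4° with length 14.1, so N = (4.263, -13.44). ∠KNS = 117.5° gives NS at -9.900° from the x-axis; with |NS| = 13.3, S = (17.37, -15.73). ∠NSM = 110.5° gives SM at 59.60° from the x-axis; with |SM| = 23.1, M = (29.05, 4.197). The perpendicularity gives ME at right angles to SM, so ME runs at 149.6°; with |ME| = 27.2, E = (5.594, 17.96). ∠MEA = 78.0° gives EA at -108.4° from the x-axis; with |EA| = 26.6, A = (-2.802, -7.279). Then |KA| = |A − K| = 7.799.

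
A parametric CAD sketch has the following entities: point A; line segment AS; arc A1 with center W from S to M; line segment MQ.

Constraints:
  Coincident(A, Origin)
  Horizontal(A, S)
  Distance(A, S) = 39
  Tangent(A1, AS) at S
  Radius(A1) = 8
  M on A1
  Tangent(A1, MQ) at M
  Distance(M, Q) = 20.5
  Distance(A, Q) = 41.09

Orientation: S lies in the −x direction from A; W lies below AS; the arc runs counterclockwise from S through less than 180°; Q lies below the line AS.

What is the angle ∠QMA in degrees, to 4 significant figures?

61.61°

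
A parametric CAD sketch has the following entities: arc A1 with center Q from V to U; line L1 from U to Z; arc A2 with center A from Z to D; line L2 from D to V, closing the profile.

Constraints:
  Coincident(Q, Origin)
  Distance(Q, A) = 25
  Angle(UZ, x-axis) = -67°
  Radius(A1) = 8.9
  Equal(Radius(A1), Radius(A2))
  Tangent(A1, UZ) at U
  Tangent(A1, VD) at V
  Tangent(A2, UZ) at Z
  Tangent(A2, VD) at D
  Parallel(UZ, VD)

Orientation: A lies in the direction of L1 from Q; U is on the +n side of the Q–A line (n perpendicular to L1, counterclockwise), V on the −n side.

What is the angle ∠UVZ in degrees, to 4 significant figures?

54.55°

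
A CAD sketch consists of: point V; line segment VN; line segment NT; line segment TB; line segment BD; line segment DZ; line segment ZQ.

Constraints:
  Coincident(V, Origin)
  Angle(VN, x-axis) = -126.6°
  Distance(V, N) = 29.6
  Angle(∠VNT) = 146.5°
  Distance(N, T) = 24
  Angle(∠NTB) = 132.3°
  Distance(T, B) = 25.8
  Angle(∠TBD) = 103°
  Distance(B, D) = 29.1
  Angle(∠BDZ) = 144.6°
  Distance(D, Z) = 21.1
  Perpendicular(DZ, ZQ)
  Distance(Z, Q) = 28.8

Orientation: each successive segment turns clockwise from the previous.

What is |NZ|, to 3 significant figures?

50.4

V is at the origin; VN runs at -126.6° with length 29.6, so N = (-17.6, -23.8). ∠VNT = 146.5° gives NT at -160° from the x-axis; with |NT| = 24.0, T = (-40.2, -31.9). ∠NTB = 132.3° gives TB at 152° from the x-axis; with |TB| = 25.8, B = (-63.0, -19.9). ∠TBD = 103.0° gives BD at 75.2° from the x-axis; with |BD| = 29.1, D = (-55.6, 8.23). ∠BDZ = 144.6° gives DZ at 39.8° from the x-axis; with |DZ| = 21.1, Z = (-39.4, 21.7). Then |NZ| = |Z − N| = 50.4.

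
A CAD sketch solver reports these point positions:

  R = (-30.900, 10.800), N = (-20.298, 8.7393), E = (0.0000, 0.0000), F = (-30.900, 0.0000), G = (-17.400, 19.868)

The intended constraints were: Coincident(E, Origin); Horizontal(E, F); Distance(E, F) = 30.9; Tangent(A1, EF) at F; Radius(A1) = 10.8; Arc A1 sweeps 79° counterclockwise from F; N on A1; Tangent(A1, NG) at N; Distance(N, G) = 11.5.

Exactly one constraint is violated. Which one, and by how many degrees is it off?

Tangent(A1, NG) at N — off by 3.60°.

E = (0.00, 0.00) ✓; E.y = 0.00, F.y = 0.00 ✓; |EF| = 30.90 ✓; ∠(RF, FE) = 90.00° ✓; |RF| = 10.80 ✓; bearing(R→N) − bearing(R→F) = 79.00° ✓; |RN| = 10.80 ✓; ∠(RN, NG) = 93.60° ✗; |NG| = 11.50 ✓.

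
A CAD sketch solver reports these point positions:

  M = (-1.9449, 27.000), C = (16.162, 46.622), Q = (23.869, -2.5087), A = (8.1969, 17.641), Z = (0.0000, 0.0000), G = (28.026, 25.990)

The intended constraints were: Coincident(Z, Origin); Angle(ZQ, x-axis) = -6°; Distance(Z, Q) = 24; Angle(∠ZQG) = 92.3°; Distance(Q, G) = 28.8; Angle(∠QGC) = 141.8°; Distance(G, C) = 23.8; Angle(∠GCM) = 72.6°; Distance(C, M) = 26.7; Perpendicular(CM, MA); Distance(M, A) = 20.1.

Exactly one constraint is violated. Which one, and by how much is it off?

Distance(M, A) = 20.1 — off by 6.30.

Z = (0.00, 0.00) ✓; ZQ at -6.000° ✓; |ZQ| = 24.00 ✓; ∠ZQG = 92.30° ✓; |QG| = 28.80 ✓; ∠QGC = 141.8° ✓; |GC| = 23.80 ✓; ∠GCM = 72.60° ✓; |CM| = 26.70 ✓; ∠(CM, MA) = 90.00° ✓; |MA| = 13.80 ✗.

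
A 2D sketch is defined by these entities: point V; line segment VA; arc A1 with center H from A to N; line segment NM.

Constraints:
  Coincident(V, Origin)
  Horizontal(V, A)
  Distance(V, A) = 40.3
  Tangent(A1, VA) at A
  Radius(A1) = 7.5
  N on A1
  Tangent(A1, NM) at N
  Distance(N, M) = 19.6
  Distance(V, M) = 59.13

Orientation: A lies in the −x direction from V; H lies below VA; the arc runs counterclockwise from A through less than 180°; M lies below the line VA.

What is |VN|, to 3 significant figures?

47.5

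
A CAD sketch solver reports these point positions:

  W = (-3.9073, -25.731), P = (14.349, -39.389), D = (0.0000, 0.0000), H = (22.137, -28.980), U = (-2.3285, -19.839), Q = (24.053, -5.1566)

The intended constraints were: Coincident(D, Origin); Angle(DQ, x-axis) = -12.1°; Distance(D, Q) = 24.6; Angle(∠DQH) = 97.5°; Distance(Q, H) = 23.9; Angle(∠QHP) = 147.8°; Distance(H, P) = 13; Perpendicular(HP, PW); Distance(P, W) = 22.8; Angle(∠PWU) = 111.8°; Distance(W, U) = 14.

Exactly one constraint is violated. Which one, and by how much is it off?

Distance(W, U) = 14 — off by 7.90.

D = (0.00, 0.00) ✓; DQ at -12.10° ✓; |DQ| = 24.60 ✓; ∠DQH = 97.50° ✓; |QH| = 23.90 ✓; ∠QHP = 147.8° ✓; |HP| = 13.00 ✓; ∠(HP, PW) = 90.00° ✓; |PW| = 22.80 ✓; ∠PWU = 111.8° ✓; |WU| = 6.100 ✗.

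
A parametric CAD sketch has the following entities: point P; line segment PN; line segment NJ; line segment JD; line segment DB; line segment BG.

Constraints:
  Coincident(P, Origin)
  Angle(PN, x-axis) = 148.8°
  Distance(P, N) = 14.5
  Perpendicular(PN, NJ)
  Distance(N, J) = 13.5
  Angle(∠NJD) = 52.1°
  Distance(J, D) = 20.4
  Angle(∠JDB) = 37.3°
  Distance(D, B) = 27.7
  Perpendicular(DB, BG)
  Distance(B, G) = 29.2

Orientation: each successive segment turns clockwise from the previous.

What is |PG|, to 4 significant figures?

39.91

P is at the origin; PN runs at 148.8° with length 14.5, so N = (-12.40, 7.511). PN is perpendicular to NJ, so NJ runs at 58.80°; with |NJ| = 13.5, J = (-5.409, 19.06). ∠NJD = 52.1° gives JD at -69.10° from the x-axis; with |JD| = 20.4, D = (1.868, 0.001038). ∠JDB = 37.3° gives DB at 148.2° from the x-axis; with |DB| = 27.7, B = (-21.67, 14.60). DB ⟂ BG, so BG runs at 58.20°; with |BG| = 29.2, G = (-6.287, 39.41). Then |PG| = |G − P| = 39.91.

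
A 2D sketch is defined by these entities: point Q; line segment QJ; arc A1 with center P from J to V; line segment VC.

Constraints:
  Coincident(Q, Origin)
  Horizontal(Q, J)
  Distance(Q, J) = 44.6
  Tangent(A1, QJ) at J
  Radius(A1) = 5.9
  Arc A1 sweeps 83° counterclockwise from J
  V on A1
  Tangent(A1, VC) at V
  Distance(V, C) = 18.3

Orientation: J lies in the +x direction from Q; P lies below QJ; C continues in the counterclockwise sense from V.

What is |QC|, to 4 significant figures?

43.34

Q is at the origin; Q and J share the same y with |QJ| = 44.6 and J on the +x side, so J = (44.60, 0.000). Tangency of A1 to QJ means the radius PJ is perpendicular to QJ, so P = J + (0, -5.9) = (44.60, -5.900). On A1, J sits at bearing 90° from P; an 83° counterclockwise sweep puts V at bearing 173°, so V = P + 5.9·(cos 173°, sin 173°) = (38.74, -5.181). Since A1 is tangent to VC there, PV ⟂ VC, so VC runs along (−sin 173°, cos 173°); with |VC| = 18.3, C = (36.51, -23.34). Then |QC| = |C − Q| = 43.34.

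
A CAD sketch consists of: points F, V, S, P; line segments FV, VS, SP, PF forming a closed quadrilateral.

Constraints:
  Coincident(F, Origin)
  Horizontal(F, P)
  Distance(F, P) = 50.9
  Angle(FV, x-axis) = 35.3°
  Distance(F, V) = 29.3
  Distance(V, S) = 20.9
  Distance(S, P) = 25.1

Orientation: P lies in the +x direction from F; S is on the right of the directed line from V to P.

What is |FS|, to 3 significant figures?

26.4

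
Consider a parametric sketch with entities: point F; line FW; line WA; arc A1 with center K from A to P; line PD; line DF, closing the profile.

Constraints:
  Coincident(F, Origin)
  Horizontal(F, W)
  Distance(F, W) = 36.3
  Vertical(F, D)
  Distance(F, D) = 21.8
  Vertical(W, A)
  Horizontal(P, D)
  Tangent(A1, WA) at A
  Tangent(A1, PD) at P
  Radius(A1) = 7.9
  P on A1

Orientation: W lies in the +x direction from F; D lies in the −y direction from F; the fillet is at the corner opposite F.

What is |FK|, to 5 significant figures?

31.619

F is at the origin; FW is horizontal with |FW| = 36.3 and W on the +x side, so W = (36.300, 0.0000). F and D share the same x with |FD| = 21.8 and D on the −y side, so D = (0.0000, -21.800). The virtual corner opposite F is at (36.300, -21.800). Since A1 is tangent to WA there, KA ⟂ WA and since A1 is tangent to PD there, KP ⟂ PD, with radius 7.9, so the center K sits 7.9 in from both sides at K = (28.400, -13.900). Then |FK| = |K − F| = 31.619.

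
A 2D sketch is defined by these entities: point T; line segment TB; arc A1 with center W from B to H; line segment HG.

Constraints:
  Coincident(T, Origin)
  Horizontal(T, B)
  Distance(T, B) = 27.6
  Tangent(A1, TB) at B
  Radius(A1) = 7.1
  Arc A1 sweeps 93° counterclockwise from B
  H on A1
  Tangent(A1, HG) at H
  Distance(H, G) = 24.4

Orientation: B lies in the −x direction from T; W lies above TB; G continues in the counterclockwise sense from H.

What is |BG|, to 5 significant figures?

32.365

On A1, B sits at bearing -90° from W; a 93° counterclockwise sweep puts H at bearing 3°, so H = W + 7.1·(cos 3°, sin 3°) = (-20.510, 7.4716). A1 meets HG tangentially, so WH is at right angles to HG, so HG runs along (−sin 3°, cos 3°); with |HG| = 24.4, G = (-21.787, 31.838). Then |BG| = |G − B| = 32.365.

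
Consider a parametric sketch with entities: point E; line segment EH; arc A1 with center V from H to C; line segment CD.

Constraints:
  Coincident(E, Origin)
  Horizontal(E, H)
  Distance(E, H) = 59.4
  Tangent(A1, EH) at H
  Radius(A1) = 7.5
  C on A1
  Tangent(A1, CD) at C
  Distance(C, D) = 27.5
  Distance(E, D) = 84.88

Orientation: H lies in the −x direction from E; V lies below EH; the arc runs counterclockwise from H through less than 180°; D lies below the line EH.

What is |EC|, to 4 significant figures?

65.79

E is at the origin; EH is horizontal with |EH| = 59.4 and H on the −x side, so H = (-59.40, 0.000). Tangency of A1 to EH means the radius VH is perpendicular to EH, so V = H + (0, -7.5) = (-59.40, -7.500). Since VC ⟂ CD (tangency), |VD| = √(7.5² + 27.5²) = 28.50 regardless of where C sits on A1. So D lies on both circle(E, 84.88) and circle(V, 28.50); the below-EH intersection is D = (-80.63, -26.52). C is the foot of the tangent from D: C = (-65.70, -3.427).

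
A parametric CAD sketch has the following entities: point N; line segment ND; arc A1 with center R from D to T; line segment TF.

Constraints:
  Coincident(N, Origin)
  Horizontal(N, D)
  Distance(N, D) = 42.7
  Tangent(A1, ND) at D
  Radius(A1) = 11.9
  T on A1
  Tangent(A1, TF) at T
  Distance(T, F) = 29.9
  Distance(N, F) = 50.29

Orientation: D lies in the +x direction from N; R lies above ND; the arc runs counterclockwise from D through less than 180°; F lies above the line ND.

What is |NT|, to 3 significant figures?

54.9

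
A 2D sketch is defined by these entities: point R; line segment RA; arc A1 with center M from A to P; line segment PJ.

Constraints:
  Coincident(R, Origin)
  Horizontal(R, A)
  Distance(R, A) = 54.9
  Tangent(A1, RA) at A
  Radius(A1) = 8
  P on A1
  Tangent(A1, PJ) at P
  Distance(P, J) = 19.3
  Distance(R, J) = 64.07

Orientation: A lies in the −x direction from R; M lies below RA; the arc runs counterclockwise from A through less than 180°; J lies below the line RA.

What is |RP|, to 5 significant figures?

63.416

Checks: |MP| = 8.000 ✓; ∠(MP, PJ) = 90.00° ✓; |PJ| = 19.30 ✓; |RJ| = 64.07 ✓.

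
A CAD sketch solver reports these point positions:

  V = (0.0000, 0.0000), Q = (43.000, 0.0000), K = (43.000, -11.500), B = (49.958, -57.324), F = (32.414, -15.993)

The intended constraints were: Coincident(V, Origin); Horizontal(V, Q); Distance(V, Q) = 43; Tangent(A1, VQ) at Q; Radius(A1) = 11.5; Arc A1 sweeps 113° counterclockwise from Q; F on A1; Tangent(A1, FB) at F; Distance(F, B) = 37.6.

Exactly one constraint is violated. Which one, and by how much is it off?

Distance(F, B) = 37.6 — off by 7.30.

V = (0.00, 0.00) ✓; V.y = 0.00, Q.y = 0.00 ✓; |VQ| = 43.00 ✓; ∠(KQ, QV) = 90.00° ✓; |KQ| = 11.50 ✓; bearing(K→F) − bearing(K→Q) = 113.0° ✓; |KF| = 11.50 ✓; ∠(KF, FB) = 90.00° ✓; |FB| = 44.90 ✗.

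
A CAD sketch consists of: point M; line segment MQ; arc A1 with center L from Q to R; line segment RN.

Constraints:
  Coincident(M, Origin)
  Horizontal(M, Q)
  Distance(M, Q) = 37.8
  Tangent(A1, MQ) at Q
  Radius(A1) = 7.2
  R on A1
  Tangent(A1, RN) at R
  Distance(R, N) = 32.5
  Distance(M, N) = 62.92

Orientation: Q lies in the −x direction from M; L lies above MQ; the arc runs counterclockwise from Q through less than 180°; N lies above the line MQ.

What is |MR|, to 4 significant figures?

33.76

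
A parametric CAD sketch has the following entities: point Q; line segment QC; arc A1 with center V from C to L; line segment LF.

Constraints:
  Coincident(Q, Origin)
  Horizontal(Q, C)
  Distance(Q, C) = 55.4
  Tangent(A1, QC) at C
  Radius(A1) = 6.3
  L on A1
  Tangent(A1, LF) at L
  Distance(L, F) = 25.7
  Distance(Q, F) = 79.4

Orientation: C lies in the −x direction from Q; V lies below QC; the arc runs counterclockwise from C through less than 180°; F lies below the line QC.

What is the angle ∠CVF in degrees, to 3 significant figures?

129°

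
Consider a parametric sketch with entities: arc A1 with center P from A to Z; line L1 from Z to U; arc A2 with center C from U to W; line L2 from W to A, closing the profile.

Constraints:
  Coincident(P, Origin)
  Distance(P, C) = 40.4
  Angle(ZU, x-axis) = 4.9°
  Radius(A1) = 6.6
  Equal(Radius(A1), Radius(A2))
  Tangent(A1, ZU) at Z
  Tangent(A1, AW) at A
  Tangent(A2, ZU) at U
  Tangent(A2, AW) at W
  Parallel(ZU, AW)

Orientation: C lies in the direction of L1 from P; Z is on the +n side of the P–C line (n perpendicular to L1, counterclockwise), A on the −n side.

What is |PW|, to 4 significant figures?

40.94

The slot axis is L1's direction at 4.9°, so u = (cos 4.9°, sin 4.9°) = (0.9963, 0.08542) and n = (−sin 4.9°, cos 4.9°) = (-0.08542, 0.9963). P is at the origin and C lies 40.4 along u from P, so C = 40.4·u = (40.25, 3.451). Tangency of A1 to both parallel lines with radius 6.6 puts Z and A at P ± 6.6·n: Z = (-0.5638, 6.576), A = (0.5638, -6.576). Equal radii place U and W the same way about C: U = C + 6.6·n = (39.69, 10.03), W = C − 6.6·n = (40.82, -3.125). Then |PW| = |W − P| = 40.94.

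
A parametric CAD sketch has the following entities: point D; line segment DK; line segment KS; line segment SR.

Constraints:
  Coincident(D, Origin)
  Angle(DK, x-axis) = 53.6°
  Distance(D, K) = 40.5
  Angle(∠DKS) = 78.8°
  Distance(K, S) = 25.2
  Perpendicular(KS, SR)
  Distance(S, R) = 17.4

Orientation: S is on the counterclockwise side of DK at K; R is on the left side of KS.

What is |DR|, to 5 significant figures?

28.267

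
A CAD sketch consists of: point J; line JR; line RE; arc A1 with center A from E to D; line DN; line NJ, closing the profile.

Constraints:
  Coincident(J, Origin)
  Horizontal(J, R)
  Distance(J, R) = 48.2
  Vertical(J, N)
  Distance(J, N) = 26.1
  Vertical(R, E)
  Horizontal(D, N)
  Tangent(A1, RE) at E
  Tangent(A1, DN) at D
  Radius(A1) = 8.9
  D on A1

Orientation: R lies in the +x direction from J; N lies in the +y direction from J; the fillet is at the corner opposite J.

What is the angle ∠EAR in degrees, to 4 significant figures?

62.64°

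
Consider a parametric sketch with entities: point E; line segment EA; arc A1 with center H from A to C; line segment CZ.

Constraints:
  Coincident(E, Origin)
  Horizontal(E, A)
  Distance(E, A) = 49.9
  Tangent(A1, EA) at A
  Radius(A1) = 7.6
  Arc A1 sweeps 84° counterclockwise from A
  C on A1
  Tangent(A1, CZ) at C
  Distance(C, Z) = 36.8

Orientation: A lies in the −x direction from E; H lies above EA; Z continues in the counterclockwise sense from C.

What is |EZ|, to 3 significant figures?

58.0

E is at the origin; E and A share the same y with |EA| = 49.9 and A on the −x side, so A = (-49.9, 0.00). The tangent condition forces HA to be normal to EA, so H = A + (0, 7.6) = (-49.9, 7.60). On A1, A sits at bearing -90° from H; an 84° counterclockwise sweep puts C at bearing -6°, so C = H + 7.6·(cos -6°, sin -6°) = (-42.3, 6.81). The tangent condition forces HC to be normal to CZ, so CZ runs along (−sin -6°, cos -6°); with |CZ| = 36.8, Z = (-38.5, 43.4). Then |EZ| = |Z − E| = 58.0.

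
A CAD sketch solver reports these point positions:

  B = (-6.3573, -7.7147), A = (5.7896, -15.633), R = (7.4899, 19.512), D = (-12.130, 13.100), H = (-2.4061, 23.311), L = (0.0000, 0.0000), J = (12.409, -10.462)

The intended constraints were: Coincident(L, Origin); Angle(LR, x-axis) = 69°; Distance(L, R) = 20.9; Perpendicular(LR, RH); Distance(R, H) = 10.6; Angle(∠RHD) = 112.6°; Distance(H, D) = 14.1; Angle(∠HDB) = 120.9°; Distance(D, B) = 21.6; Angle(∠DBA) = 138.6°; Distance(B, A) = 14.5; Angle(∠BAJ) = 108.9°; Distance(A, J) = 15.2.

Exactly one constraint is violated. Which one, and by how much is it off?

Distance(A, J) = 15.2 — off by 6.80.

L = (0.00, 0.00) ✓; LR at 69.00° ✓; |LR| = 20.90 ✓; ∠(LR, RH) = 90.00° ✓; |RH| = 10.60 ✓; ∠RHD = 112.6° ✓; |HD| = 14.10 ✓; ∠HDB = 120.9° ✓; |DB| = 21.60 ✓; ∠DBA = 138.6° ✓; |BA| = 14.50 ✓; ∠BAJ = 108.9° ✓; |AJ| = 8.400 ✗.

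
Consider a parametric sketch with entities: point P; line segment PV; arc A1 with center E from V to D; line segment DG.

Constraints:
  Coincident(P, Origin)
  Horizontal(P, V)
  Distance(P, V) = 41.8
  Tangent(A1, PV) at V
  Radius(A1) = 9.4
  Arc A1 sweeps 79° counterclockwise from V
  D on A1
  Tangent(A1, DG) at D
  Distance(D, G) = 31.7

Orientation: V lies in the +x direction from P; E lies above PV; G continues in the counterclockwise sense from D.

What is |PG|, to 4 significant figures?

68.97

P is at the origin; P and V share the same y with |PV| = 41.8 and V on the +x side, so V = (41.80, 0.000). Since A1 is tangent to PV there, EV ⟂ PV, so E = V + (0, 9.4) = (41.80, 9.400). On A1, V sits at bearing -90° from E; a 79° counterclockwise sweep puts D at bearing -11°, so D = E + 9.4·(cos -11°, sin -11°) = (51.03, 7.606). A1 meets DG tangentially, so ED is at right angles to DG, so DG runs along (−sin -11°, cos -11°); with |DG| = 31.7, G = (57.08, 38.72). Then |PG| = |G − P| = 68.97.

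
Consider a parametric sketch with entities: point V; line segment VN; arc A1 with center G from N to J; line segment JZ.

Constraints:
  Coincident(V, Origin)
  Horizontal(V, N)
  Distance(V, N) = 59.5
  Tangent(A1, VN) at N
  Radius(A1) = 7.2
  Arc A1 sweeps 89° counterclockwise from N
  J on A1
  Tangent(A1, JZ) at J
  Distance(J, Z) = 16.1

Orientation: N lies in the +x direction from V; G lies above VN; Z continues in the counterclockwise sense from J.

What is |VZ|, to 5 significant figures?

70.875

V is at the origin; V and N share the same y with |VN| = 59.5 and N on the +x side, so N = (59.500, 0.0000). Since A1 is tangent to VN there, GN ⟂ VN, so G = N + (0, 7.2) = (59.500, 7.2000). On A1, N sits at bearing -90° from G; an 89° counterclockwise sweep puts J at bearing -1°, so J = G + 7.2·(cos -1°, sin -1°) = (66.699, 7.0743). A1 meets JZ tangentially, so GJ is at right angles to JZ, so JZ runs along (−sin -1°, cos -1°); with |JZ| = 16.1, Z = (66.980, 23.172). Then |VZ| = |Z − V| = 70.875.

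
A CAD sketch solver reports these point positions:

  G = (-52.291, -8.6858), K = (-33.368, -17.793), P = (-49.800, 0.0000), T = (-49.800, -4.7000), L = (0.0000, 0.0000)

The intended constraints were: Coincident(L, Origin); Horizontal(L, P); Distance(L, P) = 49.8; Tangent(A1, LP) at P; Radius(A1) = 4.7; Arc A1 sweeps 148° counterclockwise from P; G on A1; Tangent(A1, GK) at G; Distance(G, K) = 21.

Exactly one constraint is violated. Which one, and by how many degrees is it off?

Tangent(A1, GK) at G — off by 6.30°.

L = (0.00, 0.00) ✓; L.y = 0.00, P.y = 0.00 ✓; |LP| = 49.80 ✓; ∠(TP, PL) = 90.00° ✓; |TP| = 4.700 ✓; bearing(T→G) − bearing(T→P) = 148.0° ✓; |TG| = 4.700 ✓; ∠(TG, GK) = 83.70° ✗; |GK| = 21.00 ✓.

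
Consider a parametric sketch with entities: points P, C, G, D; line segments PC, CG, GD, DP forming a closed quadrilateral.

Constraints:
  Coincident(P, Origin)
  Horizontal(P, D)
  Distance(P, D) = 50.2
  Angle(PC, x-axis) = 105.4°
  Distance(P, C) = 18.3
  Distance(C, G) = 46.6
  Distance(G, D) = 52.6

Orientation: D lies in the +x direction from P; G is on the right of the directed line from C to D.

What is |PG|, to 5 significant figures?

28.329

P is at the origin; PD is horizontal with |PD| = 50.2 and D in +x, so D = (50.2, 0). PC runs at 105.4° with |PC| = 18.3, so C = (-4.8597, 17.643). G is determined by |CG| = 46.6 and |GD| = 52.6 together: it lies at the intersection of circle(C, 46.6) and circle(D, 52.6). With |CD| = 57.817, the foot of the radical line on CD is 23.761 from C and the perpendicular offset is √(46.6² − 23.761²) = 40.087. Taking the right-of-CD solution: G = (5.5359, -27.783).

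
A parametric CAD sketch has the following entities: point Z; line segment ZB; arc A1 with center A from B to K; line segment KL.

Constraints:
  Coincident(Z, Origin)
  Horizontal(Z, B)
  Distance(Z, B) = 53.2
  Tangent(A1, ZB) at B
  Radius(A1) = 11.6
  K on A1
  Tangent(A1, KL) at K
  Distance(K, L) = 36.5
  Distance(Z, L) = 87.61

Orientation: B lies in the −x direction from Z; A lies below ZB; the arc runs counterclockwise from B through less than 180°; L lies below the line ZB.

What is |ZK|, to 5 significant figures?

64.449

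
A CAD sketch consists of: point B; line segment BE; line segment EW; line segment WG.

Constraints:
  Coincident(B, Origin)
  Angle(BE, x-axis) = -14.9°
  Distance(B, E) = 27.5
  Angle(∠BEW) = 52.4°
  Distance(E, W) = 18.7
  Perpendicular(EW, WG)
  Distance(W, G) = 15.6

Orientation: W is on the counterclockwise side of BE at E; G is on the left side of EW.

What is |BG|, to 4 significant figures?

6.479

B is at the origin; BE runs at -14.9° with length 27.5, so E = 27.5·(cos -14.9°, sin -14.9°) = (26.58, -7.071). ∠BEW = 52.4°, so EW runs at -14.9° + (180° − 52.4°) = 112.7° from the x-axis; with |EW| = 18.7, W = E + 18.7·(cos 112.7°, sin 112.7°) = (19.36, 10.18). EW ⟂ WG; with |WG| = 15.6 on the left of EW, G = W + 15.6·(-0.9225, -0.3859) = (4.967, 4.160). Then |BG| = |G − B| = 6.479.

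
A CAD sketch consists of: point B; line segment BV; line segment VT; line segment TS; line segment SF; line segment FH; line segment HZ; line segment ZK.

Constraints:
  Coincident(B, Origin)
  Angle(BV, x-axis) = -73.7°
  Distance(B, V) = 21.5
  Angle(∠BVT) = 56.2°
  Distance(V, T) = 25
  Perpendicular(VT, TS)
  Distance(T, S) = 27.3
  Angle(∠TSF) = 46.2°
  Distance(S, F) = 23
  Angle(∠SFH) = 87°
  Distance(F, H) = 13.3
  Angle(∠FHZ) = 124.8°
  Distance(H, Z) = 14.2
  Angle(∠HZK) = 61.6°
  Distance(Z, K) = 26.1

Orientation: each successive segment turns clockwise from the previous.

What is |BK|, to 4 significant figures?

7.878

B is at the origin; BV runs at -73.7° with length 21.5, so V = (6.034, -20.64). ∠BVT = 56.2° gives VT at 162.5° from the x-axis; with |VT| = 25.0, T = (-17.81, -13.12). The perpendicularity gives TS at right angles to VT, so TS runs at 72.50°; with |TS| = 27.3, S = (-9.599, 12.92). ∠TSF = 46.2° gives SF at -61.30° from the x-axis; with |SF| = 23.0, F = (1.446, -7.256). ∠SFH = 87.0° gives FH at -154.3° from the x-axis; with |FH| = 13.3, H = (-10.54, -13.02). ∠FHZ = 124.8° gives HZ at 150.5° from the x-axis; with |HZ| = 14.2, Z = (-22.90, -6.031). ∠HZK = 61.6° gives ZK at 32.10° from the x-axis; with |ZK| = 26.1, K = (-0.7877, 7.838). Then |BK| = |K − B| = 7.878.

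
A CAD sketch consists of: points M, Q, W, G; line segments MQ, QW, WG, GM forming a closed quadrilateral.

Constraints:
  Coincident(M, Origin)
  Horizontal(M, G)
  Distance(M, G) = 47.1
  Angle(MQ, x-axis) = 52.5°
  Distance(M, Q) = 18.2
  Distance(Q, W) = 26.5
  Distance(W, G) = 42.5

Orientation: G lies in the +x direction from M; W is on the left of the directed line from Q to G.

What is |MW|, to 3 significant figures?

44.7

M is at the origin; M and G share the same y with |MG| = 47.1 and G in +x, so G = (47.1, 0). MQ runs at 52.5° with |MQ| = 18.2, so Q = (11.1, 14.4). W is determined by |QW| = 26.5 and |WG| = 42.5 together: it lies at the intersection of circle(Q, 26.5) and circle(G, 42.5). With |QG| = 38.8, the foot of the radical line on QG is 5.18 from Q and the perpendicular offset is √(26.5² − 5.18²) = 26.0. Taking the left-of-QG solution: W = (25.6, 36.6).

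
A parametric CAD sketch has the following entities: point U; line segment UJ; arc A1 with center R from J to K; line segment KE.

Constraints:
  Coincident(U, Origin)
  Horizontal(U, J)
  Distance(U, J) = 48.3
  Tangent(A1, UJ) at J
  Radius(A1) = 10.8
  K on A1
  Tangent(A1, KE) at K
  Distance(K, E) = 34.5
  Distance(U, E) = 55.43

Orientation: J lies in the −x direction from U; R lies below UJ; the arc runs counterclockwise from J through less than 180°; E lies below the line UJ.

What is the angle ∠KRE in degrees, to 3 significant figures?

72.6°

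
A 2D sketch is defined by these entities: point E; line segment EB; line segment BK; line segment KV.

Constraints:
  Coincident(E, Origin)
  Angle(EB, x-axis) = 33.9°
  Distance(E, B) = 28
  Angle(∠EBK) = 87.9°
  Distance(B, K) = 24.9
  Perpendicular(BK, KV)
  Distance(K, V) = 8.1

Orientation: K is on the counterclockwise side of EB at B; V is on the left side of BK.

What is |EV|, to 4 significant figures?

31.07

E is at the origin; EB runs at 33.9° with length 28.0, so B = 28.0·(cos 33.9°, sin 33.9°) = (23.24, 15.62). ∠EBK = 87.9°, so BK runs at 33.9° + (180° − 87.9°) = 126.0° from the x-axis; with |BK| = 24.9, K = B + 24.9·(cos 126.0°, sin 126.0°) = (8.604, 35.76). The perpendicularity gives KV at right angles to BK; with |KV| = 8.1 on the left of BK, V = K + 8.1·(-0.8090, -0.5878) = (2.051, 31.00). Then |EV| = |V − E| = 31.07.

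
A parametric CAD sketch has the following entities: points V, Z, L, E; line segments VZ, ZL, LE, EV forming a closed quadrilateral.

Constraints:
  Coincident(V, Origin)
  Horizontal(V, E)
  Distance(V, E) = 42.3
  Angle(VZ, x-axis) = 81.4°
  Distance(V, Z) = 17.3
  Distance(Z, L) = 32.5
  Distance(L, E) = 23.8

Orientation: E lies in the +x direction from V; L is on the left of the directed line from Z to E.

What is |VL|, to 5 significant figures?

41.315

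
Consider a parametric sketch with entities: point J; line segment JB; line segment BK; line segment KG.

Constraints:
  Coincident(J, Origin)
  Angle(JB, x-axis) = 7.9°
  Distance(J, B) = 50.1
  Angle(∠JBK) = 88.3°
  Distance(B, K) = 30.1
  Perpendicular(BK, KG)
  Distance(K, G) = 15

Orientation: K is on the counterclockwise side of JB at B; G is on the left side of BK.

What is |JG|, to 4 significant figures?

45.27

J is at the origin; JB runs at 7.9° with length 50.1, so B = 50.1·(cos 7.9°, sin 7.9°) = (49.62, 6.886). ∠JBK = 88.3°, so BK runs at 7.9° + (180° − 88.3°) = 99.60° from the x-axis; with |BK| = 30.1, K = B + 30.1·(cos 99.60°, sin 99.60°) = (44.60, 36.56). The perpendicularity gives KG at right angles to BK; with |KG| = 15.0 on the left of BK, G = K + 15.0·(-0.9860, -0.1668) = (29.81, 34.06). Then |JG| = |G − J| = 45.27.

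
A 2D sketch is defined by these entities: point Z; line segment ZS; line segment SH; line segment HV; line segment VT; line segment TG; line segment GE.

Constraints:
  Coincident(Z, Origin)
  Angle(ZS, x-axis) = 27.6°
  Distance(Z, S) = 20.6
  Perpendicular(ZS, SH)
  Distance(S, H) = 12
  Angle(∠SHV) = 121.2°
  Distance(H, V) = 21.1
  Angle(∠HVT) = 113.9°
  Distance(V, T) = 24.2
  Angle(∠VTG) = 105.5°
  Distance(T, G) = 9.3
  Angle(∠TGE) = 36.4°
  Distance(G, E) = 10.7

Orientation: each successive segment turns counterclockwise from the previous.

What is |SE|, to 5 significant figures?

33.387

∠VTG = 105.5° gives TG at -43.000° from the x-axis; with |TG| = 9.3, G = (-12.735, -6.3050). ∠TGE = 36.4° gives GE at 100.60° from the x-axis; with |GE| = 10.7, E = (-14.703, 4.2124). Then |SE| = |E − S| = 33.387.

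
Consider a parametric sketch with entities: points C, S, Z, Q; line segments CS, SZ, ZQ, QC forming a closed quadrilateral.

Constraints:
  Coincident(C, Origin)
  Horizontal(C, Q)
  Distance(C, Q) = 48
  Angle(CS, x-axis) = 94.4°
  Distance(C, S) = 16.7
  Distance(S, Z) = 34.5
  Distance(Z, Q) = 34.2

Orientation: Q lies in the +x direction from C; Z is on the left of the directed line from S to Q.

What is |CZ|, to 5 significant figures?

42.610

Checks: |SZ| = 34.50 ✓; |ZQ| = 34.20 ✓.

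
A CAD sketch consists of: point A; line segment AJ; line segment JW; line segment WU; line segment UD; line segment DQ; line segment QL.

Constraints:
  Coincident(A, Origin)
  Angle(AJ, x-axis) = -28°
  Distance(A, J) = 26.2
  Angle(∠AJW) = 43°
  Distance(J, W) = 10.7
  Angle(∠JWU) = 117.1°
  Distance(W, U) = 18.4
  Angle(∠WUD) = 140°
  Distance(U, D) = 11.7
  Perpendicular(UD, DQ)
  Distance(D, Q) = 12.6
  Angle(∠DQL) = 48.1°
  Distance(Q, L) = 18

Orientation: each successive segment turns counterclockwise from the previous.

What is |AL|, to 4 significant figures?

3.283

A is at the origin; AJ runs at -28.0° with length 26.2, so J = (23.13, -12.30). ∠AJW = 43.0° gives JW at 109.0° from the x-axis; with |JW| = 10.7, W = (19.65, -2.183). ∠JWU = 117.1° gives WU at 171.9° from the x-axis; with |WU| = 18.4, U = (1.433, 0.4095). ∠WUD = 140.0° gives UD at -148.1° from the x-axis; with |UD| = 11.7, D = (-8.500, -5.773). The perpendicularity gives DQ at right angles to UD, so DQ runs at -58.10°; with |DQ| = 12.6, Q = (-1.841, -16.47). ∠DQL = 48.1° gives QL at 73.80° from the x-axis; with |QL| = 18.0, L = (3.180, 0.8150). Then |AL| = |L − A| = 3.283.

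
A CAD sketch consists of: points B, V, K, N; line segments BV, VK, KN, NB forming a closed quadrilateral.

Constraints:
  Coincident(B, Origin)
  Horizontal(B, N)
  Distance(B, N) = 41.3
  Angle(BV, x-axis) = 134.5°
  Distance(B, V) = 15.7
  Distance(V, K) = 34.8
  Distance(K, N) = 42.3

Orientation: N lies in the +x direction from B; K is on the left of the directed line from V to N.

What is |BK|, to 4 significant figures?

37.06

Checks: |VK| = 34.80 ✓; |KN| = 42.30 ✓.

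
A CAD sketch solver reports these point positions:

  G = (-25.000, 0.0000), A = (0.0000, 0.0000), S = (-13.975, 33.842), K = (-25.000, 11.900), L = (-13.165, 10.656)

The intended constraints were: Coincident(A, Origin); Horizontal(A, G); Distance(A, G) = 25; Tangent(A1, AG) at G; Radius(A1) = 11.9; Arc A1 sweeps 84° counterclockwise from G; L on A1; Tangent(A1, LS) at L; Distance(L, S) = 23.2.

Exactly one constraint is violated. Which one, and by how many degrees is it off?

Tangent(A1, LS) at L — off by 8.00°.

A = (0.00, 0.00) ✓; A.y = 0.00, G.y = 0.00 ✓; |AG| = 25.00 ✓; ∠(KG, GA) = 90.00° ✓; |KG| = 11.90 ✓; bearing(K→L) − bearing(K→G) = 84.00° ✓; |KL| = 11.90 ✓; ∠(KL, LS) = 82.00° ✗; |LS| = 23.20 ✓.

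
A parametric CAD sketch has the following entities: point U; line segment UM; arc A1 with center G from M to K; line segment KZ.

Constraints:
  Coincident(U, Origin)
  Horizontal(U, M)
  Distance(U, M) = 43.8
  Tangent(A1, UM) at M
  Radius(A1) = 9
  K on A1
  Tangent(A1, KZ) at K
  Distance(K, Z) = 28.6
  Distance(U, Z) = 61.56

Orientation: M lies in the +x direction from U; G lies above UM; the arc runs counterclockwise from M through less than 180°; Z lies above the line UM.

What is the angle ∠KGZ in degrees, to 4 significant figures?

72.53°

U is at the origin; UM is horizontal with |UM| = 43.8 and M on the +x side, so M = (43.80, 0.000). A1 meets UM tangentially, so GM is at right angles to UM, so G = M + (0, 9) = (43.80, 9.000). Since GK ⟂ KZ (tangency), |GZ| = √(9.0² + 28.6²) = 29.98 regardless of where K sits on A1. So Z lies on both circle(U, 61.56) and circle(G, 29.98); the above-UM intersection is Z = (47.87, 38.71). K is the foot of the tangent from Z: K = (52.67, 10.51).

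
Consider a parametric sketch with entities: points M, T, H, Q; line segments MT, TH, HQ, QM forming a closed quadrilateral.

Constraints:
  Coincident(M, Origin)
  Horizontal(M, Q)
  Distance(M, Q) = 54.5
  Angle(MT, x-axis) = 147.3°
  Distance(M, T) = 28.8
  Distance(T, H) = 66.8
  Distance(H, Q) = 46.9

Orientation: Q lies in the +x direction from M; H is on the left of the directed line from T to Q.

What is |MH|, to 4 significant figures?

56.66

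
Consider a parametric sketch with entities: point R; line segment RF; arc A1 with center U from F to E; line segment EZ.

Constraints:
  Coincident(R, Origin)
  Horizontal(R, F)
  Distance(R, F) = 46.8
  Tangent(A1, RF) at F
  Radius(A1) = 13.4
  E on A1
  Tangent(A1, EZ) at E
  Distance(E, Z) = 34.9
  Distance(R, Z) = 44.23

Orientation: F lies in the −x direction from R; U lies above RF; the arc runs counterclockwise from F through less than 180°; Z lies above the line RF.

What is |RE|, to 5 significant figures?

35.499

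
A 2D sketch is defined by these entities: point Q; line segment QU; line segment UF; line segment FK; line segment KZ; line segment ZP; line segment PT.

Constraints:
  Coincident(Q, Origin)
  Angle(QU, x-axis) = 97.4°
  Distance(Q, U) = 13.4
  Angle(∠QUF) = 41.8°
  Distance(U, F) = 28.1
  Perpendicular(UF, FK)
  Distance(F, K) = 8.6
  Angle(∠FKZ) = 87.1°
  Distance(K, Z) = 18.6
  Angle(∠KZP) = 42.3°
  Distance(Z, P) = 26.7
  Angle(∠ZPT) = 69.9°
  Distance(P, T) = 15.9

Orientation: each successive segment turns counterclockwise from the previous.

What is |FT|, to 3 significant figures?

9.28

Q is at the origin; QU runs at 97.4° with length 13.4, so U = (-1.73, 13.3). ∠QUF = 41.8° gives UF at -124° from the x-axis; with |UF| = 28.1, F = (-17.6, -9.90). The perpendicularity gives FK at right angles to UF, so FK runs at -34.4°; with |FK| = 8.6, K = (-10.5, -14.8). ∠FKZ = 87.1° gives KZ at 58.5° from the x-axis; with |KZ| = 18.6, Z = (-0.787, 1.10). ∠KZP = 42.3° gives ZP at -164° from the x-axis; with |ZP| = 26.7, P = (-26.4, -6.35). ∠ZPT = 69.9° gives PT at -53.7° from the x-axis; with |PT| = 15.9, T = (-17.0, -19.2). Then |FT| = |T − F| = 9.28.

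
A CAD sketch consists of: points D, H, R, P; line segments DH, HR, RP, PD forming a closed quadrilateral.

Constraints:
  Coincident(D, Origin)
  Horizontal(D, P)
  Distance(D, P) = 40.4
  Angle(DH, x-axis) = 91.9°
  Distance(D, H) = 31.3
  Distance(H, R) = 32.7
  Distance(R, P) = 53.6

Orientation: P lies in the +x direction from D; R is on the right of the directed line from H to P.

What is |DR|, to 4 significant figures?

13.22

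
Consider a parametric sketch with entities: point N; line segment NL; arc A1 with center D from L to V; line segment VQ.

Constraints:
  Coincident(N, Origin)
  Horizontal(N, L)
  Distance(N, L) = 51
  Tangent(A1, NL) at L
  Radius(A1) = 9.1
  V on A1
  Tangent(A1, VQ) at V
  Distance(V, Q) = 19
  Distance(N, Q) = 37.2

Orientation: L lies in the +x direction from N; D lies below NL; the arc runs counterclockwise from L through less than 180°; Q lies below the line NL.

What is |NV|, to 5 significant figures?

43.929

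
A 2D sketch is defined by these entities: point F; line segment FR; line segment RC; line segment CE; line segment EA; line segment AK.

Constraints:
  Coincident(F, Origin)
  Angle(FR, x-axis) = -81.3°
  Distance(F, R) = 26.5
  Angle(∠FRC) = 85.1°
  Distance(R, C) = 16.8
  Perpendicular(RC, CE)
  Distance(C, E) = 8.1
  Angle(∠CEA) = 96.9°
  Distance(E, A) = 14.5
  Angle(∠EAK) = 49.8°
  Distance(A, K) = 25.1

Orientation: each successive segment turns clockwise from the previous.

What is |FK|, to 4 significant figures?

40.04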